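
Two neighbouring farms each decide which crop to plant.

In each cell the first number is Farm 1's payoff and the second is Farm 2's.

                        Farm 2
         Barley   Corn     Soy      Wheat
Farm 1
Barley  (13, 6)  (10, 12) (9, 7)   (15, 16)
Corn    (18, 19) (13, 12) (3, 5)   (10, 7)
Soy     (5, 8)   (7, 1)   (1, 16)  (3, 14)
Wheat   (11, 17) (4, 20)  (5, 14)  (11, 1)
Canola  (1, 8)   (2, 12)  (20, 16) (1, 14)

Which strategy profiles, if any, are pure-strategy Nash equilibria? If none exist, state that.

Mark each player's best response to every combination of opponents' strategies; a profile where every player is best-responding is a pure Nash equilibrium.
Farm 1 against Barley: payoffs 13, 18, 5, 11, 1 → best response Corn.
Farm 1 against Corn: payoffs 10, 13, 7, 4, 2 → best response Corn.
Farm 1 against Soy: payoffs 9, 3, 1, 5, 20 → best response Canola.
Farm 1 against Wheat: payoffs 15, 10, 3, 11, 1 → best response Barley.
Farm 2 against Barley: payoffs 6, 12, 7, 16 → best response Wheat.
Farm 2 against Corn: payoffs 19, 12, 5, 7 → best response Barley.
Farm 2 against Soy: payoffs 8, 1, 16, 14 → best response Soy.
Farm 2 against Wheat: payoffs 17, 20, 14, 1 → best response Corn.
Farm 2 against Canola: payoffs 8, 12, 16, 14 → best response Soy.
Mutual best responses: (Barley, Wheat); (Corn, Barley); (Canola, Soy).

Pure-strategy Nash equilibria: (Barley, Wheat), (Corn, Barley), (Canola, Soy)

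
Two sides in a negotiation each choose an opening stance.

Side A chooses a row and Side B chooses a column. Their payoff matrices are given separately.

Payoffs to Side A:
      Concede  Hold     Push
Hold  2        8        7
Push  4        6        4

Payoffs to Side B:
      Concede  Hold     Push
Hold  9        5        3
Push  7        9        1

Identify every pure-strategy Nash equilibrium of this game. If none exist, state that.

No pure-strategy Nash equilibrium.

Side A against Concede: payoffs 2, 4 → best response Push.
Side A against Hold: payoffs 8, 6 → best response Hold.
Side A against Push: payoffs 7, 4 → best response Hold.
Side B against Hold: payoffs 9, 5, 3 → best response Concede.
Side B against Push: payoffs 7, 9, 1 → best response Hold.
No profile is a mutual best response for all players.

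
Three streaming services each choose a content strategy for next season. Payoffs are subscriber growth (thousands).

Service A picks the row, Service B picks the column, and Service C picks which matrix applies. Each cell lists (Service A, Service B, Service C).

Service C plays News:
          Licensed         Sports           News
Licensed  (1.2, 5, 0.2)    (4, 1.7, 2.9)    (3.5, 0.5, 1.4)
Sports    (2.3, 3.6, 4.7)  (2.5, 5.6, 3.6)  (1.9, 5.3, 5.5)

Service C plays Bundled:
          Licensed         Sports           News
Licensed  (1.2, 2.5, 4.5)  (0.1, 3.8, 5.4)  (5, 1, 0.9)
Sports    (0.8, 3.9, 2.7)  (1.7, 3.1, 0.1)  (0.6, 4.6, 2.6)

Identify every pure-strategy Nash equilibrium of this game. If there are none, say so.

(Licensed, Licensed, News): Service A can switch to Sports (1.2 → 2.3). Not NE.
(Licensed, Licensed, Bundled): Service B can switch to Sports (2.5 → 3.8). Not NE.
(Licensed, Sports, News): Service B can switch to Licensed (1.7 → 5). Not NE.
(Licensed, Sports, Bundled): Service A can switch to Sports (0.1 → 1.7). Not NE.
(Licensed, News, News): Service B can switch to Licensed (0.5 → 5). Not NE.
(Licensed, News, Bundled): Service B can switch to Licensed (1 → 2.5). Not NE.
(Sports, Licensed, News): Service B can switch to Sports (3.6 → 5.6). Not NE.
(Sports, Licensed, Bundled): Service A can switch to Licensed (0.8 → 1.2). Not NE.
(The remaining 4 profiles each have a profitable deviation by the same check.)

There is no pure-strategy Nash equilibrium.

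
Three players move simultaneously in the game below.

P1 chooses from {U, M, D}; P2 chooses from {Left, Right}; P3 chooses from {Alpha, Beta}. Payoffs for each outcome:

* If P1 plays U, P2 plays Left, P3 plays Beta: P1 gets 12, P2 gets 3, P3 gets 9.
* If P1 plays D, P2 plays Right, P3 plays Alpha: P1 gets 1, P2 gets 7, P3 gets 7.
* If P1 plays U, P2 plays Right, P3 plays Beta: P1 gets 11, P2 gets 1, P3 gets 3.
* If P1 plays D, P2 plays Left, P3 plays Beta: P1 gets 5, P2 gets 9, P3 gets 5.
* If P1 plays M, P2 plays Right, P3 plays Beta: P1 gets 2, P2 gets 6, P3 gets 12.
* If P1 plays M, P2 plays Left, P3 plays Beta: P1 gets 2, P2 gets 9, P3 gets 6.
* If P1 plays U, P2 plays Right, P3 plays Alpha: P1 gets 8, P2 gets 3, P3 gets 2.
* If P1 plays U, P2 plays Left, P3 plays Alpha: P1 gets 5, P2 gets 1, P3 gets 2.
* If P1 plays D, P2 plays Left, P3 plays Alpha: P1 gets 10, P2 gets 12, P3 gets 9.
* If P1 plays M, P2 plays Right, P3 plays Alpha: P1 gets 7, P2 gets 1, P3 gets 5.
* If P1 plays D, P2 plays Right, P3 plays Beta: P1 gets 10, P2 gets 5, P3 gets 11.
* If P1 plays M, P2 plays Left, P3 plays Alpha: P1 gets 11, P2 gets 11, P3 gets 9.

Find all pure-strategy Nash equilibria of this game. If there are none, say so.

P1 against (Left, Alpha): payoffs 5, 11, 10 → best response M.
P1 against (Left, Beta): payoffs 12, 2, 5 → best response U.
P1 against (Right, Alpha): payoffs 8, 7, 1 → best response U.
P1 against (Right, Beta): payoffs 11, 2, 10 → best response U.
P2 against (U, Alpha): payoffs 1, 3 → best response Right.
P2 against (U, Beta): payoffs 3, 1 → best response Left.
P2 against (M, Alpha): payoffs 11, 1 → best response Left.
P2 against (M, Beta): payoffs 9, 6 → best response Left.
P2 against (D, Alpha): payoffs 12, 7 → best response Left.
P2 against (D, Beta): payoffs 9, 5 → best response Left.
P3 against (U, Left): payoffs 2, 9 → best response Beta.
P3 against (U, Right): payoffs 2, 3 → best response Beta.
P3 against (M, Left): payoffs 9, 6 → best response Alpha.
P3 against (M, Right): payoffs 5, 12 → best response Beta.
P3 against (D, Left): payoffs 9, 5 → best response Alpha.
P3 against (D, Right): payoffs 7, 11 → best response Beta.
Mutual best responses: (U, Left, Beta); (M, Left, Alpha).

Pure-strategy Nash equilibria: (U, Left, Beta); (M, Left, Alpha)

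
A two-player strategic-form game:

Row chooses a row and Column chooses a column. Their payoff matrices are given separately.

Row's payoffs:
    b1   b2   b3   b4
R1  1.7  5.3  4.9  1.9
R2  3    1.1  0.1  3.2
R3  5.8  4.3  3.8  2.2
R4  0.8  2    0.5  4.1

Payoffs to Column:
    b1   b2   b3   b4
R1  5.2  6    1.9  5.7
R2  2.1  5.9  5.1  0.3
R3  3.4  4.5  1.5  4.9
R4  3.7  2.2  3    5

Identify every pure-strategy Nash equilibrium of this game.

Pure-strategy Nash equilibria: (R1, b2), (R4, b4)

(R1, b1): Row can switch to R2 (1.7 → 3). Not NE.
(R1, b2): Row gets 5.3, best alternative 4.3; Column gets 6, best alternative 5.7. No profitable deviation — NE.
(R1, b3): Column can switch to b1 (1.9 → 5.2). Not NE.
(R1, b4): Row can switch to R2 (1.9 → 3.2). Not NE.
(R2, b1): Row can switch to R3 (3 → 5.8). Not NE.
(R2, b2): Row can switch to R1 (1.1 → 5.3). Not NE.
(R2, b3): Row can switch to R1 (0.1 → 4.9). Not NE.
(R2, b4): Row can switch to R4 (3.2 → 4.1). Not NE.
(R3, b1): Column can switch to b2 (3.4 → 4.5). Not NE.
(R3, b2): Row can switch to R1 (4.3 → 5.3). Not NE.
(R3, b3): Row can switch to R1 (3.8 → 4.9). Not NE.
(R4, b4): Row gets 4.1, best alternative 3.2; Column gets 5, best alternative 3.7. No profitable deviation — NE.
(The remaining 4 profiles each have a profitable deviation by the same check.)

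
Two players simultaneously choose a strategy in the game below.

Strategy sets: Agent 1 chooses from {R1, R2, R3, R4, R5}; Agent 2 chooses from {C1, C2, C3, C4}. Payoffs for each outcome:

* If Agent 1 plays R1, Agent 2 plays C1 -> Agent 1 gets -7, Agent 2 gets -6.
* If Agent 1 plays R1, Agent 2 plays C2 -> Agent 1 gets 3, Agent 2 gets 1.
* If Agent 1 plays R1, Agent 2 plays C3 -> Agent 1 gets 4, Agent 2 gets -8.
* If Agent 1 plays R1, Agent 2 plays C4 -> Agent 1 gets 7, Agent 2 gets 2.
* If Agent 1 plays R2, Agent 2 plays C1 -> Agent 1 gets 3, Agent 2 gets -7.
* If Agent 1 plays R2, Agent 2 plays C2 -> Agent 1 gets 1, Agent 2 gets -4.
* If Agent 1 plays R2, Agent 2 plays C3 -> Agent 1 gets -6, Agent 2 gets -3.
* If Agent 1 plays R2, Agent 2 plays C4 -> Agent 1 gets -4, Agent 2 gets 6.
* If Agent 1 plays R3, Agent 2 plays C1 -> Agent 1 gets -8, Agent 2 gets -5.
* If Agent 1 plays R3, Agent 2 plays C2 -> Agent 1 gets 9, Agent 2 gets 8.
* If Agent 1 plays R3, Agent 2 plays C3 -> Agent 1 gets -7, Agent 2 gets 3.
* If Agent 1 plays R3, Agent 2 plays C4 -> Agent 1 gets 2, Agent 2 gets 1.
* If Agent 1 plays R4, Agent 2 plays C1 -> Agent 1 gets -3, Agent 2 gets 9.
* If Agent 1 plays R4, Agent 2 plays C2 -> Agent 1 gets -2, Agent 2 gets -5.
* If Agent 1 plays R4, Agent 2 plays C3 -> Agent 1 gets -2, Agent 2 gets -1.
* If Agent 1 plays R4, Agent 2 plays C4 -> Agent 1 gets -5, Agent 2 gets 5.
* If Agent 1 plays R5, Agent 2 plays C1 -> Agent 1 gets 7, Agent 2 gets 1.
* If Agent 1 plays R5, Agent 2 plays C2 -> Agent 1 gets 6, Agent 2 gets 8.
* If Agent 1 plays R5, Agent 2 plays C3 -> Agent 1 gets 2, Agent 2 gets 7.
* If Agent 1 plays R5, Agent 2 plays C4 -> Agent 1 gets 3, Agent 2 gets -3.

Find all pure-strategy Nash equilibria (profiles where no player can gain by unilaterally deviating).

Mark each player's best response to every combination of opponents' strategies; a profile where every player is best-responding is a pure Nash equilibrium.
Agent 1 against C1: payoffs -7, 3, -8, -3, 7 → best response R5.
Agent 1 against C2: payoffs 3, 1, 9, -2, 6 → best response R3.
Agent 1 against C3: payoffs 4, -6, -7, -2, 2 → best response R1.
Agent 1 against C4: payoffs 7, -4, 2, -5, 3 → best response R1.
Agent 2 against R1: payoffs -6, 1, -8, 2 → best response C4.
Agent 2 against R2: payoffs -7, -4, -3, 6 → best response C4.
Agent 2 against R3: payoffs -5, 8, 3, 1 → best response C2.
Agent 2 against R4: payoffs 9, -5, -1, 5 → best response C1.
Agent 2 against R5: payoffs 1, 8, 7, -3 → best response C2.
Mutual best responses: (R1, C4); (R3, C2).

The pure Nash equilibria are (R1, C4), (R3, C2).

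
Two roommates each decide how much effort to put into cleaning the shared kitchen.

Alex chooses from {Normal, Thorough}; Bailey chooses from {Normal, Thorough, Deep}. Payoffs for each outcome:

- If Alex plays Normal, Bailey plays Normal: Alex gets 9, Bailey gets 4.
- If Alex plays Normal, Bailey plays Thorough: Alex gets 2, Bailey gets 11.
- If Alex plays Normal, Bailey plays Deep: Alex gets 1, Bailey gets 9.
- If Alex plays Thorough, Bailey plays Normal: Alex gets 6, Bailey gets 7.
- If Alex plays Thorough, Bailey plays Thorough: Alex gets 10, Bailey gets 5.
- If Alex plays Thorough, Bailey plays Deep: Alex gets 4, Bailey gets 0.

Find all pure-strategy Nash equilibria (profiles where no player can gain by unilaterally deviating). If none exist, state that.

This game has no pure Nash equilibrium.

Alex against Normal: payoffs 9, 6 → best response Normal.
Alex against Thorough: payoffs 2, 10 → best response Thorough.
Alex against Deep: payoffs 1, 4 → best response Thorough.
Bailey against Normal: payoffs 4, 11, 9 → best response Thorough.
Bailey against Thorough: payoffs 7, 5, 0 → best response Normal.
No profile is a mutual best response for all players.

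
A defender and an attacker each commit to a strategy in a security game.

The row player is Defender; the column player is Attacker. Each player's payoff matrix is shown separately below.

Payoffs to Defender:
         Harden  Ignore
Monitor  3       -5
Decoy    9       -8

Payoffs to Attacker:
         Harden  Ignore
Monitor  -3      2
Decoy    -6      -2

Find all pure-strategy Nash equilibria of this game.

Mark each player's best response to every combination of opponents' strategies; a profile where every player is best-responding is a pure Nash equilibrium.
Defender against Harden: payoffs 3, 9 → best response Decoy.
Defender against Ignore: payoffs -5, -8 → best response Monitor.
Attacker against Monitor: payoffs -3, 2 → best response Ignore.
Attacker against Decoy: payoffs -6, -2 → best response Ignore.
Mutual best responses: (Monitor, Ignore).

Pure NE: (Monitor, Ignore)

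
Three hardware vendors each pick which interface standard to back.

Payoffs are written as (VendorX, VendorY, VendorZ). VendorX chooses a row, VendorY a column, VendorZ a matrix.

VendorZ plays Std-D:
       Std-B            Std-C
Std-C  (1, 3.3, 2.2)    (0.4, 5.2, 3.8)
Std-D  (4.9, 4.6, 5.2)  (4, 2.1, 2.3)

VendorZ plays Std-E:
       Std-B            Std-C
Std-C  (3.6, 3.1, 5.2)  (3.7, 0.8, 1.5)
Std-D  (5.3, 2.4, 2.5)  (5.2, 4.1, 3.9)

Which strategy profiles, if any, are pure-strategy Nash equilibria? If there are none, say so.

(Std-D, Std-B, Std-D), (Std-D, Std-C, Std-E)

For each player, find the best response to each opponent profile; mutual best responses are the pure NE.
VendorX against (Std-B, Std-D): payoffs 1, 4.9 → best response Std-D.
VendorX against (Std-B, Std-E): payoffs 3.6, 5.3 → best response Std-D.
VendorX against (Std-C, Std-D): payoffs 0.4, 4 → best response Std-D.
VendorX against (Std-C, Std-E): payoffs 3.7, 5.2 → best response Std-D.
VendorY against (Std-C, Std-D): payoffs 3.3, 5.2 → best response Std-C.
VendorY against (Std-C, Std-E): payoffs 3.1, 0.8 → best response Std-B.
VendorY against (Std-D, Std-D): payoffs 4.6, 2.1 → best response Std-B.
VendorY against (Std-D, Std-E): payoffs 2.4, 4.1 → best response Std-C.
VendorZ against (Std-C, Std-B): payoffs 2.2, 5.2 → best response Std-E.
VendorZ against (Std-C, Std-C): payoffs 3.8, 1.5 → best response Std-D.
VendorZ against (Std-D, Std-B): payoffs 5.2, 2.5 → best response Std-D.
VendorZ against (Std-D, Std-C): payoffs 2.3, 3.9 → best response Std-E.
Mutual best responses: (Std-D, Std-B, Std-D); (Std-D, Std-C, Std-E).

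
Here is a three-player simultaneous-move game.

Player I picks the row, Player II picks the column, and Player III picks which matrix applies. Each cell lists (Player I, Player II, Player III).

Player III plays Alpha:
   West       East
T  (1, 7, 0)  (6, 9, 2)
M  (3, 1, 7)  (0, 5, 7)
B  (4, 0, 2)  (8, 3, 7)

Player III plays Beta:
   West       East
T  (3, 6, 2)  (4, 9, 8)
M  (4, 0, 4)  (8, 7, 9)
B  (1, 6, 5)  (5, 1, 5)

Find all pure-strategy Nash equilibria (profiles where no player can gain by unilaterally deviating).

(T, West, Alpha): Player I can switch to M (1 → 3). Not NE.
(T, West, Beta): Player I can switch to M (3 → 4). Not NE.
(T, East, Alpha): Player I can switch to B (6 → 8). Not NE.
(T, East, Beta): Player I can switch to M (4 → 8). Not NE.
(M, West, Alpha): Player I can switch to B (3 → 4). Not NE.
(M, West, Beta): Player II can switch to East (0 → 7). Not NE.
(M, East, Alpha): Player I can switch to T (0 → 6). Not NE.
(M, East, Beta): Player I gets 8, best alternative 5; Player II gets 7, best alternative 0; Player III gets 9, best alternative 7. No profitable deviation — NE.
(B, West, Alpha): Player II can switch to East (0 → 3). Not NE.
(B, East, Alpha): Player I gets 8, best alternative 6; Player II gets 3, best alternative 0; Player III gets 7, best alternative 5. No profitable deviation — NE.
(The remaining 2 profiles each have a profitable deviation by the same check.)

(M, East, Beta), (B, East, Alpha)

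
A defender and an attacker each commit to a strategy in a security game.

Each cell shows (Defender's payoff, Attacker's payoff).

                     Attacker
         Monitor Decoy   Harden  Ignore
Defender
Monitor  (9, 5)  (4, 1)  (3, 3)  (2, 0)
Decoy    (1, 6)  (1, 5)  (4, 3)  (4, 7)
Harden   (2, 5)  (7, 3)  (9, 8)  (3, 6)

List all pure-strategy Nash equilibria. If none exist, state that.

The pure Nash equilibria are (Monitor, Monitor), (Decoy, Ignore), (Harden, Harden).

For each player, find the best response to each opponent profile; mutual best responses are the pure NE.
Defender against Monitor: payoffs 9, 1, 2 → best response Monitor.
Defender against Decoy: payoffs 4, 1, 7 → best response Harden.
Defender against Harden: payoffs 3, 4, 9 → best response Harden.
Defender against Ignore: payoffs 2, 4, 3 → best response Decoy.
Attacker against Monitor: payoffs 5, 1, 3, 0 → best response Monitor.
Attacker against Decoy: payoffs 6, 5, 3, 7 → best response Ignore.
Attacker against Harden: payoffs 5, 3, 8, 6 → best response Harden.
Mutual best responses: (Monitor, Monitor); (Decoy, Ignore); (Harden, Harden).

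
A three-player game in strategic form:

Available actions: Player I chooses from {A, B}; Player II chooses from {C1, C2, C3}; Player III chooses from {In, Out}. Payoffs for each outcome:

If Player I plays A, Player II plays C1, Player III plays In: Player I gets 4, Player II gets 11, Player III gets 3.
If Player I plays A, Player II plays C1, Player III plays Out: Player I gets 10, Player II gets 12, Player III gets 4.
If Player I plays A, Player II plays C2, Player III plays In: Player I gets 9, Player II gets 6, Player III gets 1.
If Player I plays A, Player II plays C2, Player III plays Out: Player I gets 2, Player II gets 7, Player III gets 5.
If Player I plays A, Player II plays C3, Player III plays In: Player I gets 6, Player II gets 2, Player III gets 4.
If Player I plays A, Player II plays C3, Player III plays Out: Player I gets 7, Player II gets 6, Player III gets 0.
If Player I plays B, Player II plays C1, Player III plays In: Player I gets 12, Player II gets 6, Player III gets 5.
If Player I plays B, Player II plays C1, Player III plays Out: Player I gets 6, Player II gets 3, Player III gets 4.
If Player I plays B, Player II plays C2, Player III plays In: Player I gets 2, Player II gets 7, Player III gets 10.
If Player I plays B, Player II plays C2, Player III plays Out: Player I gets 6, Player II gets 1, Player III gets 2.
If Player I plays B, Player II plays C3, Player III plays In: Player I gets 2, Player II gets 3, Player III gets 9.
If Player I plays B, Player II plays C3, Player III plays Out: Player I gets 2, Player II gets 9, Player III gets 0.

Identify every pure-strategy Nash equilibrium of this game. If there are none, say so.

The unique pure-strategy Nash equilibrium is (A, C1, Out).

For each strategy profile, look for a profitable unilateral deviation.
(A, C1, In): Player I can switch to B (4 → 12). Not NE.
(A, C1, Out): Player I gets 10, best alternative 6; Player II gets 12, best alternative 7; Player III gets 4, best alternative 3. No profitable deviation — NE.
(A, C2, In): Player II can switch to C1 (6 → 11). Not NE.
(A, C2, Out): Player I can switch to B (2 → 6). Not NE.
(A, C3, In): Player II can switch to C1 (2 → 11). Not NE.
(A, C3, Out): Player II can switch to C1 (6 → 12). Not NE.
(B, C1, In): Player II can switch to C2 (6 → 7). Not NE.
(The remaining 5 profiles each have a profitable deviation by the same check.)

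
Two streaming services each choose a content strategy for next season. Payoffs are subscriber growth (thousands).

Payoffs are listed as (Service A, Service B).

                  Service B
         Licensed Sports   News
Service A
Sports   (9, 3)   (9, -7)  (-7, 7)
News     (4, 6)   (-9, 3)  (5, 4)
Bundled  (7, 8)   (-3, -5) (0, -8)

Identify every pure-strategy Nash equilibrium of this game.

Check each profile: it is a Nash equilibrium iff no player can strictly gain by switching unilaterally.
(Sports, Licensed): Service B can switch to News (3 → 7). Not NE.
(Sports, Sports): Service B can switch to Licensed (-7 → 3). Not NE.
(Sports, News): Service A can switch to News (-7 → 5). Not NE.
(News, Licensed): Service A can switch to Sports (4 → 9). Not NE.
(News, Sports): Service A can switch to Sports (-9 → 9). Not NE.
(News, News): Service B can switch to Licensed (4 → 6). Not NE.
(Bundled, Licensed): Service A can switch to Sports (7 → 9). Not NE.
(Bundled, Sports): Service A can switch to Sports (-3 → 9). Not NE.
(The remaining 1 profile has a profitable deviation by the same check.)

This game has no pure Nash equilibrium.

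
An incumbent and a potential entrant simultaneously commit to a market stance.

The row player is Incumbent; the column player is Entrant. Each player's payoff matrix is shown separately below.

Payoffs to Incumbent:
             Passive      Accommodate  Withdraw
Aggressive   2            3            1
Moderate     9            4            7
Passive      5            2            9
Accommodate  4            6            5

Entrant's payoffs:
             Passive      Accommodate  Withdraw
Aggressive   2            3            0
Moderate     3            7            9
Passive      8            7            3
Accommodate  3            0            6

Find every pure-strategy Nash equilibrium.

No pure-strategy Nash equilibrium.

(Aggressive, Passive): Incumbent can switch to Moderate (2 → 9). Not NE.
(Aggressive, Accommodate): Incumbent can switch to Moderate (3 → 4). Not NE.
(Aggressive, Withdraw): Incumbent can switch to Moderate (1 → 7). Not NE.
(Moderate, Passive): Entrant can switch to Accommodate (3 → 7). Not NE.
(Moderate, Accommodate): Incumbent can switch to Accommodate (4 → 6). Not NE.
(Moderate, Withdraw): Incumbent can switch to Passive (7 → 9). Not NE.
(Passive, Passive): Incumbent can switch to Moderate (5 → 9). Not NE.
(Passive, Accommodate): Incumbent can switch to Aggressive (2 → 3). Not NE.
(Passive, Withdraw): Entrant can switch to Passive (3 → 8). Not NE.
(Accommodate, Passive): Incumbent can switch to Moderate (4 → 9). Not NE.
(Accommodate, Accommodate): Entrant can switch to Passive (0 → 3). Not NE.
(Accommodate, Withdraw): Incumbent can switch to Moderate (5 → 7). Not NE.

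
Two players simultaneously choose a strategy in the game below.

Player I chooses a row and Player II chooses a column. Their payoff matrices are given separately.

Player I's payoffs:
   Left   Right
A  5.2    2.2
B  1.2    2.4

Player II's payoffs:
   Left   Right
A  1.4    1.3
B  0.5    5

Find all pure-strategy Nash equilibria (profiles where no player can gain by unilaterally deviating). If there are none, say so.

For each player, find the best response to each opponent profile; mutual best responses are the pure NE.
Player I against Left: payoffs 5.2, 1.2 → best response A.
Player I against Right: payoffs 2.2, 2.4 → best response B.
Player II against A: payoffs 1.4, 1.3 → best response Left.
Player II against B: payoffs 0.5, 5 → best response Right.
Mutual best responses: (A, Left); (B, Right).

Pure-strategy Nash equilibria: (A, Left), (B, Right)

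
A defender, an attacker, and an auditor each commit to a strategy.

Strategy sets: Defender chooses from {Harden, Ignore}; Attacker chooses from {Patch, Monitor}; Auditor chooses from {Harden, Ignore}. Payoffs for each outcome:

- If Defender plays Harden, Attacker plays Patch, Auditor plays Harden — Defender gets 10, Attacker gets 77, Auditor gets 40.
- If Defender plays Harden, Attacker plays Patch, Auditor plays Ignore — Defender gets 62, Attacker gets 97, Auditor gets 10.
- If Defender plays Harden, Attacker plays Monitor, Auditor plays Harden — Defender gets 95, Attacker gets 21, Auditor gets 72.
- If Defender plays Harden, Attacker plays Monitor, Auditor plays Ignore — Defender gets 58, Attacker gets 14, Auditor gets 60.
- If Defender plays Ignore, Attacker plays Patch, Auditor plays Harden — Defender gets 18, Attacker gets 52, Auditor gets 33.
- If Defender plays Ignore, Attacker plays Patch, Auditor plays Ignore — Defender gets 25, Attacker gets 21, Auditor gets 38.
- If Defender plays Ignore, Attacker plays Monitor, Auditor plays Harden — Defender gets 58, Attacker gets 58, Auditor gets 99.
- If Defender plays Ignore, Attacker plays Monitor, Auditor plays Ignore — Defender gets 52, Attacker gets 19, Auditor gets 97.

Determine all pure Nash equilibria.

Check each profile: it is a Nash equilibrium iff no player can strictly gain by switching unilaterally.
(Harden, Patch, Harden): Defender can switch to Ignore (10 → 18). Not NE.
(Harden, Patch, Ignore): Auditor can switch to Harden (10 → 40). Not NE.
(Harden, Monitor, Harden): Attacker can switch to Patch (21 → 77). Not NE.
(Harden, Monitor, Ignore): Attacker can switch to Patch (14 → 97). Not NE.
(Ignore, Patch, Harden): Attacker can switch to Monitor (52 → 58). Not NE.
(Ignore, Patch, Ignore): Defender can switch to Harden (25 → 62). Not NE.
(Ignore, Monitor, Harden): Defender can switch to Harden (58 → 95). Not NE.
(Ignore, Monitor, Ignore): Defender can switch to Harden (52 → 58). Not NE.

none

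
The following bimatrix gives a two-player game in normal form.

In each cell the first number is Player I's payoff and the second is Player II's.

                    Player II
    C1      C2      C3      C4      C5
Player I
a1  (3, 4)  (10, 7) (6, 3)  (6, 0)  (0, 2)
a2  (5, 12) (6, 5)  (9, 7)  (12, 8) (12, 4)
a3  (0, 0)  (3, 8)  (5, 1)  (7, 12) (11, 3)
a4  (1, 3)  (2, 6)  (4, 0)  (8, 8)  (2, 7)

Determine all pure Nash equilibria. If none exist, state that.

The pure Nash equilibria are (a1, C2), (a2, C1).

For each player, find the best response to each opponent profile; mutual best responses are the pure NE.
Player I against C1: payoffs 3, 5, 0, 1 → best response a2.
Player I against C2: payoffs 10, 6, 3, 2 → best response a1.
Player I against C3: payoffs 6, 9, 5, 4 → best response a2.
Player I against C4: payoffs 6, 12, 7, 8 → best response a2.
Player I against C5: payoffs 0, 12, 11, 2 → best response a2.
Player II against a1: payoffs 4, 7, 3, 0, 2 → best response C2.
Player II against a2: payoffs 12, 5, 7, 8, 4 → best response C1.
Player II against a3: payoffs 0, 8, 1, 12, 3 → best response C4.
Player II against a4: payoffs 3, 6, 0, 8, 7 → best response C4.
Mutual best responses: (a1, C2); (a2, C1).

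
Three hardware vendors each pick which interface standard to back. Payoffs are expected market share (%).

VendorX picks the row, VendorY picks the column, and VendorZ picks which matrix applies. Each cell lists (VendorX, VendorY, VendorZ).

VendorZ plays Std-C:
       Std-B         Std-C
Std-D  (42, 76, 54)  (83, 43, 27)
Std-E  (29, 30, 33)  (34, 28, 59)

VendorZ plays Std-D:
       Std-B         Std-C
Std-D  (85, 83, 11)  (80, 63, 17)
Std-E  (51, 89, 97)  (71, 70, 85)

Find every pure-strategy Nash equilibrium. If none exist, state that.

(Std-D, Std-B, Std-C)

VendorX against (Std-B, Std-C): payoffs 42, 29 → best response Std-D.
VendorX against (Std-B, Std-D): payoffs 85, 51 → best response Std-D.
VendorX against (Std-C, Std-C): payoffs 83, 34 → best response Std-D.
VendorX against (Std-C, Std-D): payoffs 80, 71 → best response Std-D.
VendorY against (Std-D, Std-C): payoffs 76, 43 → best response Std-B.
VendorY against (Std-D, Std-D): payoffs 83, 63 → best response Std-B.
VendorY against (Std-E, Std-C): payoffs 30, 28 → best response Std-B.
VendorY against (Std-E, Std-D): payoffs 89, 70 → best response Std-B.
VendorZ against (Std-D, Std-B): payoffs 54, 11 → best response Std-C.
VendorZ against (Std-D, Std-C): payoffs 27, 17 → best response Std-C.
VendorZ against (Std-E, Std-B): payoffs 33, 97 → best response Std-D.
VendorZ against (Std-E, Std-C): payoffs 59, 85 → best response Std-D.
Mutual best responses: (Std-D, Std-B, Std-C).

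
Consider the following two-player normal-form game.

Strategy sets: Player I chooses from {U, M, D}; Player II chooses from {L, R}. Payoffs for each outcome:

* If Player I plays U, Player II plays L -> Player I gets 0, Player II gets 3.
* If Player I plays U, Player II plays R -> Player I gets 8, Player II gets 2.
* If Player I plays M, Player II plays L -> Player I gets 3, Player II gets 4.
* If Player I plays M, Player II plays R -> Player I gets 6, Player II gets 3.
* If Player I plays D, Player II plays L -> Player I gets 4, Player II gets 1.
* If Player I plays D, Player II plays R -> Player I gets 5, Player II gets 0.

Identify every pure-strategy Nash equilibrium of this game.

(U, L): Player I can switch to M (0 → 3). Not NE.
(U, R): Player II can switch to L (2 → 3). Not NE.
(M, L): Player I can switch to D (3 → 4). Not NE.
(M, R): Player I can switch to U (6 → 8). Not NE.
(D, L): Player I gets 4, best alternative 3; Player II gets 1, best alternative 0. No profitable deviation — NE.
(D, R): Player I can switch to U (5 → 8). Not NE.

(D, L)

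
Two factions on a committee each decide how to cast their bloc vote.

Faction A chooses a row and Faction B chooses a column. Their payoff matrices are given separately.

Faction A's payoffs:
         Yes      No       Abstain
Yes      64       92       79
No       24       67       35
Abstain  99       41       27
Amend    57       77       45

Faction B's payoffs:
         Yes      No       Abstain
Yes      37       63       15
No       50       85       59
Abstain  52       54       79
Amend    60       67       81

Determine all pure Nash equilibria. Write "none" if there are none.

For each strategy profile, look for a profitable unilateral deviation.
(Yes, Yes): Faction A can switch to Abstain (64 → 99). Not NE.
(Yes, No): Faction A gets 92, best alternative 77; Faction B gets 63, best alternative 37. No profitable deviation — NE.
(Yes, Abstain): Faction B can switch to Yes (15 → 37). Not NE.
(No, Yes): Faction A can switch to Yes (24 → 64). Not NE.
(No, No): Faction A can switch to Yes (67 → 92). Not NE.
(No, Abstain): Faction A can switch to Yes (35 → 79). Not NE.
(Abstain, Yes): Faction B can switch to No (52 → 54). Not NE.
(Abstain, No): Faction A can switch to Yes (41 → 92). Not NE.
(Abstain, Abstain): Faction A can switch to Yes (27 → 79). Not NE.
(Amend, Yes): Faction A can switch to Yes (57 → 64). Not NE.
(Amend, No): Faction A can switch to Yes (77 → 92). Not NE.
(The remaining 1 profile has a profitable deviation by the same check.)

(Yes, No)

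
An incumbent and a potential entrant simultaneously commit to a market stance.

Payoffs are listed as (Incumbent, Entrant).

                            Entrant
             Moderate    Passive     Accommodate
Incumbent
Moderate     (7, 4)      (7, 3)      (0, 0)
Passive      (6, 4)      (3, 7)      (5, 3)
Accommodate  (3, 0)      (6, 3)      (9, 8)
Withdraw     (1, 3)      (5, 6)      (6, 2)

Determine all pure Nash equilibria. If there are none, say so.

(Moderate, Moderate): Incumbent gets 7, best alternative 6; Entrant gets 4, best alternative 3. No profitable deviation — NE.
(Moderate, Passive): Entrant can switch to Moderate (3 → 4). Not NE.
(Moderate, Accommodate): Incumbent can switch to Passive (0 → 5). Not NE.
(Passive, Moderate): Incumbent can switch to Moderate (6 → 7). Not NE.
(Passive, Passive): Incumbent can switch to Moderate (3 → 7). Not NE.
(Passive, Accommodate): Incumbent can switch to Accommodate (5 → 9). Not NE.
(Accommodate, Moderate): Incumbent can switch to Moderate (3 → 7). Not NE.
(Accommodate, Accommodate): Incumbent gets 9, best alternative 6; Entrant gets 8, best alternative 3. No profitable deviation — NE.
(The remaining 4 profiles each have a profitable deviation by the same check.)

Pure-strategy Nash equilibria: (Moderate, Moderate); (Accommodate, Accommodate)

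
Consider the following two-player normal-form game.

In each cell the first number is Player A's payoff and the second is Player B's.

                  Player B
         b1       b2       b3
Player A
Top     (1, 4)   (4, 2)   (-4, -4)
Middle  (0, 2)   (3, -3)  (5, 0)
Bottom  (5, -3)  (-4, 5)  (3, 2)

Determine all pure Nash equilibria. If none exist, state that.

Player A against b1: payoffs 1, 0, 5 → best response Bottom.
Player A against b2: payoffs 4, 3, -4 → best response Top.
Player A against b3: payoffs -4, 5, 3 → best response Middle.
Player B against Top: payoffs 4, 2, -4 → best response b1.
Player B against Middle: payoffs 2, -3, 0 → best response b1.
Player B against Bottom: payoffs -3, 5, 2 → best response b2.
No profile is a mutual best response for all players.

There is no pure-strategy Nash equilibrium.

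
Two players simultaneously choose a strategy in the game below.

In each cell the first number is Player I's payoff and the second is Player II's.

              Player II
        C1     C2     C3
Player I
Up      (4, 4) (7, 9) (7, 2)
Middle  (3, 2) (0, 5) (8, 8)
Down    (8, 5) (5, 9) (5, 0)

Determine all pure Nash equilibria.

Pure-strategy Nash equilibria: (Up, C2) and (Middle, C3)

(Up, C1): Player I can switch to Down (4 → 8). Not NE.
(Up, C2): Player I gets 7, best alternative 5; Player II gets 9, best alternative 4. No profitable deviation — NE.
(Up, C3): Player I can switch to Middle (7 → 8). Not NE.
(Middle, C1): Player I can switch to Up (3 → 4). Not NE.
(Middle, C2): Player I can switch to Up (0 → 7). Not NE.
(Middle, C3): Player I gets 8, best alternative 7; Player II gets 8, best alternative 5. No profitable deviation — NE.
(Down, C1): Player II can switch to C2 (5 → 9). Not NE.
(Down, C2): Player I can switch to Up (5 → 7). Not NE.
(Down, C3): Player I can switch to Up (5 → 7). Not NE.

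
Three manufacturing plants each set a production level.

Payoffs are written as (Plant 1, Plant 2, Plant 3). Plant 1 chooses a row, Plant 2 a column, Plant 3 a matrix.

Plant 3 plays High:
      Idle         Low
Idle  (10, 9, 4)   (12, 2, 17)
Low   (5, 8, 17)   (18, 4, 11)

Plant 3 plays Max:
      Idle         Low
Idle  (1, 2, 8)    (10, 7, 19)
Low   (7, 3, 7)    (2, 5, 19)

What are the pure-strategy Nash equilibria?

Plant 1 against (Idle, High): payoffs 10, 5 → best response Idle.
Plant 1 against (Idle, Max): payoffs 1, 7 → best response Low.
Plant 1 against (Low, High): payoffs 12, 18 → best response Low.
Plant 1 against (Low, Max): payoffs 10, 2 → best response Idle.
Plant 2 against (Idle, High): payoffs 9, 2 → best response Idle.
Plant 2 against (Idle, Max): payoffs 2, 7 → best response Low.
Plant 2 against (Low, High): payoffs 8, 4 → best response Idle.
Plant 2 against (Low, Max): payoffs 3, 5 → best response Low.
Plant 3 against (Idle, Idle): payoffs 4, 8 → best response Max.
Plant 3 against (Idle, Low): payoffs 17, 19 → best response Max.
Plant 3 against (Low, Idle): payoffs 17, 7 → best response High.
Plant 3 against (Low, Low): payoffs 11, 19 → best response Max.
Mutual best responses: (Idle, Low, Max).

(Idle, Low, Max)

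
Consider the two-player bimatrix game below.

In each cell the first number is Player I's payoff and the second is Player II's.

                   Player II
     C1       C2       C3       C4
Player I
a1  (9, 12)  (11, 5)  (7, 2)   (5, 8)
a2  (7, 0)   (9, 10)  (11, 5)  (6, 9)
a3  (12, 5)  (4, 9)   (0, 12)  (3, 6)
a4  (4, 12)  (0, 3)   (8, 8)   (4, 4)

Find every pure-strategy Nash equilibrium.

For each player, find the best response to each opponent profile; mutual best responses are the pure NE.
Player I against C1: payoffs 9, 7, 12, 4 → best response a3.
Player I against C2: payoffs 11, 9, 4, 0 → best response a1.
Player I against C3: payoffs 7, 11, 0, 8 → best response a2.
Player I against C4: payoffs 5, 6, 3, 4 → best response a2.
Player II against a1: payoffs 12, 5, 2, 8 → best response C1.
Player II against a2: payoffs 0, 10, 5, 9 → best response C2.
Player II against a3: payoffs 5, 9, 12, 6 → best response C3.
Player II against a4: payoffs 12, 3, 8, 4 → best response C1.
No profile is a mutual best response for all players.

No pure-strategy Nash equilibrium.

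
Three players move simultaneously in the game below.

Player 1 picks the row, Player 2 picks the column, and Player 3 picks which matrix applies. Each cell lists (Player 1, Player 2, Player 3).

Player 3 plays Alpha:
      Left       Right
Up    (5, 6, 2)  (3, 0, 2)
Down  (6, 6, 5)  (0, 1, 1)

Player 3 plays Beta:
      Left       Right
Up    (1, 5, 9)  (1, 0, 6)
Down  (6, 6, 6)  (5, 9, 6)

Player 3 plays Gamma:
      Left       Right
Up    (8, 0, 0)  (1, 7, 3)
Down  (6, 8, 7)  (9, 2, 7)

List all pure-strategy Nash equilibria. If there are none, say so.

none

Player 1 against (Left, Alpha): payoffs 5, 6 → best response Down.
Player 1 against (Left, Beta): payoffs 1, 6 → best response Down.
Player 1 against (Left, Gamma): payoffs 8, 6 → best response Up.
Player 1 against (Right, Alpha): payoffs 3, 0 → best response Up.
Player 1 against (Right, Beta): payoffs 1, 5 → best response Down.
Player 1 against (Right, Gamma): payoffs 1, 9 → best response Down.
Player 2 against (Up, Alpha): payoffs 6, 0 → best response Left.
Player 2 against (Up, Beta): payoffs 5, 0 → best response Left.
Player 2 against (Up, Gamma): payoffs 0, 7 → best response Right.
Player 2 against (Down, Alpha): payoffs 6, 1 → best response Left.
Player 2 against (Down, Beta): payoffs 6, 9 → best response Right.
Player 2 against (Down, Gamma): payoffs 8, 2 → best response Left.
Player 3 against (Up, Left): payoffs 2, 9, 0 → best response Beta.
Player 3 against (Up, Right): payoffs 2, 6, 3 → best response Beta.
Player 3 against (Down, Left): payoffs 5, 6, 7 → best response Gamma.
Player 3 against (Down, Right): payoffs 1, 6, 7 → best response Gamma.
No profile is a mutual best response for all players.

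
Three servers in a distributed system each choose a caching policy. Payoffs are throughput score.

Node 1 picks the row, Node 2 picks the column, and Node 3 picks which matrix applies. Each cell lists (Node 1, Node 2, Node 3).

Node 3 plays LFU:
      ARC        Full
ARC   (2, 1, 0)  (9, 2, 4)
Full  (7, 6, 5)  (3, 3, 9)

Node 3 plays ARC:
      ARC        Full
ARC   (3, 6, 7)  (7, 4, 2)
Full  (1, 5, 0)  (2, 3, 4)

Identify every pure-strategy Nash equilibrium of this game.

The pure Nash equilibria are (ARC, ARC, ARC); (ARC, Full, LFU); (Full, ARC, LFU).

For each strategy profile, look for a profitable unilateral deviation.
(ARC, ARC, LFU): Node 1 can switch to Full (2 → 7). Not NE.
(ARC, ARC, ARC): Node 1 gets 3, best alternative 1; Node 2 gets 6, best alternative 4; Node 3 gets 7, best alternative 0. No profitable deviation — NE.
(ARC, Full, LFU): Node 1 gets 9, best alternative 3; Node 2 gets 2, best alternative 1; Node 3 gets 4, best alternative 2. No profitable deviation — NE.
(ARC, Full, ARC): Node 2 can switch to ARC (4 → 6). Not NE.
(Full, ARC, LFU): Node 1 gets 7, best alternative 2; Node 2 gets 6, best alternative 3; Node 3 gets 5, best alternative 0. No profitable deviation — NE.
(Full, ARC, ARC): Node 1 can switch to ARC (1 → 3). Not NE.
(Full, Full, LFU): Node 1 can switch to ARC (3 → 9). Not NE.
(Full, Full, ARC): Node 1 can switch to ARC (2 → 7). Not NE.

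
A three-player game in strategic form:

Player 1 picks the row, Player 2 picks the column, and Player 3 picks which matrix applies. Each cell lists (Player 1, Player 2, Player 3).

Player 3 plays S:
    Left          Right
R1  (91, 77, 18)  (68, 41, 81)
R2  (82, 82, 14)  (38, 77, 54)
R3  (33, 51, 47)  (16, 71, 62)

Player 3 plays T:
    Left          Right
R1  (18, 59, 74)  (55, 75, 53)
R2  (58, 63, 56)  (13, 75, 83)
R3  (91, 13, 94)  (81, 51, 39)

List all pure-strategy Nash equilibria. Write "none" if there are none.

Check each profile: it is a Nash equilibrium iff no player can strictly gain by switching unilaterally.
(R1, Left, S): Player 3 can switch to T (18 → 74). Not NE.
(R1, Left, T): Player 1 can switch to R2 (18 → 58). Not NE.
(R1, Right, S): Player 2 can switch to Left (41 → 77). Not NE.
(R1, Right, T): Player 1 can switch to R3 (55 → 81). Not NE.
(R2, Left, S): Player 1 can switch to R1 (82 → 91). Not NE.
(R2, Left, T): Player 1 can switch to R3 (58 → 91). Not NE.
(R2, Right, S): Player 1 can switch to R1 (38 → 68). Not NE.
(R2, Right, T): Player 1 can switch to R1 (13 → 55). Not NE.
(R3, Left, S): Player 1 can switch to R1 (33 → 91). Not NE.
(R3, Left, T): Player 2 can switch to Right (13 → 51). Not NE.
(The remaining 2 profiles each have a profitable deviation by the same check.)

This game has no pure Nash equilibrium.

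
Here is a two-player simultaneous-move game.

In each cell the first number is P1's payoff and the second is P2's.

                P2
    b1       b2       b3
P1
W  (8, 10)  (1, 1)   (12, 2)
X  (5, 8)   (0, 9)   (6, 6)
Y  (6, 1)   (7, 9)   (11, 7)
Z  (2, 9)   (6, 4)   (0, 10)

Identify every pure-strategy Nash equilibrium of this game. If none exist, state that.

(W, b1); (Y, b2)

P1 against b1: payoffs 8, 5, 6, 2 → best response W.
P1 against b2: payoffs 1, 0, 7, 6 → best response Y.
P1 against b3: payoffs 12, 6, 11, 0 → best response W.
P2 against W: payoffs 10, 1, 2 → best response b1.
P2 against X: payoffs 8, 9, 6 → best response b2.
P2 against Y: payoffs 1, 9, 7 → best response b2.
P2 against Z: payoffs 9, 4, 10 → best response b3.
Mutual best responses: (W, b1); (Y, b2).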